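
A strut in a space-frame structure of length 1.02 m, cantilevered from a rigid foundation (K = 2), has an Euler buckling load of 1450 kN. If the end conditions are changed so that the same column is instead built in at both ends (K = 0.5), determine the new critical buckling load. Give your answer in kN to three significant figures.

P_cr ∝ 1/K², so P_cr,new = P_cr,old × (K_old/K_new)² = 1450 × (2/0.5)²
= 1450 × 16.00 = 23200 kN

P_cr ≈ 23200 kN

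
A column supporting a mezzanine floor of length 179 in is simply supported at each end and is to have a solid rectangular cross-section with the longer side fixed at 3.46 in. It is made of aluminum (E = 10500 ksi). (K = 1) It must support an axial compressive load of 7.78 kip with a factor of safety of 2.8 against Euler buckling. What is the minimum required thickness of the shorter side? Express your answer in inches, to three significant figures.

Required P_cr = n·P = 2.8 × 7.78 = 21.78 kip
L_e = K·L = 1 × 179 = 179.0 in
Required I = P_cr·L_e²/(π²E) = 2.178×10^4 × 179.0² / (π² × 1.05×10^7) = 6.735 in⁴
Rectangle, weak axis: I_min = h·b³/12 with h = 3.46 in fixed  ⇒  b = (12I/h)^(1/3) = 2.86 in

b ≈ 2.86 in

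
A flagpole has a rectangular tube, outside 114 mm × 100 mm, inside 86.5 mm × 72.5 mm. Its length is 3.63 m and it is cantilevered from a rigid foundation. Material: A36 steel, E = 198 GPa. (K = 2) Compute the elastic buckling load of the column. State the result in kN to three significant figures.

Weak-axis I_min = (h_o·b_o³ − h_i·b_i³)/12 with b_o = 100, b_i = 72.50 mm (shorter outer/inner sides).
I_min = (114×100³ − 86.50×72.50³)/12 = 6.753×10^6 mm⁴
I = 6.753×10^6 mm⁴ = 6.753×10^-6 m⁴
Effective length L_e = K·L = 2 × 3.63 = 7.260 m
P_cr = π²EI / L_e² = π² × 198×10⁹ × 6.753×10^-6 / 7.260² = 2.504×10^5 N

P_cr ≈ 250 kN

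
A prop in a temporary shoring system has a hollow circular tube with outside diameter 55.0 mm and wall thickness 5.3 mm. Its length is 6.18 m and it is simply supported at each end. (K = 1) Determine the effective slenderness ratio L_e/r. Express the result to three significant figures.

λ ≈ 350

Inner diameter d_i = 55.0 − 2×5.3 = 44.40 mm
I = π(d_o⁴ − d_i⁴)/64 = π(55.0⁴ − 44.40⁴)/64 = 2.584×10^5 mm⁴
A = 827.5 mm²;  r_min = √(I/A) = √(2.584×10^5/827.5) = 17.67 mm
L_e = K·L = 1 × 6.18 m = 6.180 m = 6180.0 mm
λ = L_e / r_min = 6180.0 / 17.67 = 350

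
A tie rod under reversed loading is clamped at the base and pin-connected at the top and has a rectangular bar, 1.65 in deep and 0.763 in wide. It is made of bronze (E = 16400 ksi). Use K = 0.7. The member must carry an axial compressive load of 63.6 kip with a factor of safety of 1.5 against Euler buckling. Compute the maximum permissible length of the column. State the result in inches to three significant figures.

L_max ≈ 14.5 in

Buckling occurs about the weak axis: I_min = h·b³/12 with b = 0.763 in (the shorter side).
I_min = 1.65×0.763³/12 = 6.108×10^-2 in⁴
Required critical load P_cr = n·P = 1.5 × 63.6 = 95.40 kip = 9.540×10^4 lb
From P_cr = π²EI/(K·L)²:  L = (1/K)·√(π²EI/P_cr) = (1/0.7)·√(π²×1.64×10^7×6.108×10^-2/9.540×10^4)
L = 14.5 in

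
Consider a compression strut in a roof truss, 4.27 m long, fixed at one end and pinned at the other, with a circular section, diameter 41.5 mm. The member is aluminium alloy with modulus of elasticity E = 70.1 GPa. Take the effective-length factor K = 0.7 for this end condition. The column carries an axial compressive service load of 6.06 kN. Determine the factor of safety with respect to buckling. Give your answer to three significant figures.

I = πd⁴/64 = π×41.5⁴/64 = 1.456×10^5 mm⁴
I = 1.456×10^5 mm⁴ = 1.456×10^-7 m⁴
Effective length L_e = K·L = 0.7 × 4.27 = 2.989 m
P_cr = π²EI / L_e² = π² × 70.1×10⁹ × 1.456×10^-7 / 2.989² = 1.128×10^4 N
Factor of safety n = P_cr / P = 11.275 / 6.06 = 1.86

n ≈ 1.86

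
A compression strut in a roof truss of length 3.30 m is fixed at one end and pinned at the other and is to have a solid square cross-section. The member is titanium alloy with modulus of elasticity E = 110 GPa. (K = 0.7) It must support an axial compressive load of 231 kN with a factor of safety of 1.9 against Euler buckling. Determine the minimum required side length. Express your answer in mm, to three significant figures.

a ≈ 71.3 mm

Required P_cr = n·P = 1.9 × 231 = 438.9 kN
L_e = K·L = 0.7 × 3.30 = 2.310 m
Required I = P_cr·L_e²/(π²E) = 4.389×10^5 × 2.310² / (π² × 1.10×10^11) = 2.157×10^-6 m⁴
I_req = 2.157×10^6 mm⁴
Solid square: I = a⁴/12  ⇒  a = (12I)^(1/4) = (12×2.157×10^6)^(1/4) = 71.3 mm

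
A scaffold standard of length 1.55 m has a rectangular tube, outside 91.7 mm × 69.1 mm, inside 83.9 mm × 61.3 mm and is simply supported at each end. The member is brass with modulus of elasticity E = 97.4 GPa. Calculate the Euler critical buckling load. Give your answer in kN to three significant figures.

Weak-axis I_min = (h_o·b_o³ − h_i·b_i³)/12 with b_o = 69.1, b_i = 61.30 mm (shorter outer/inner sides).
I_min = (91.7×69.1³ − 83.90×61.30³)/12 = 9.108×10^5 mm⁴
I = 9.108×10^5 mm⁴ = 9.108×10^-7 m⁴
Effective length L_e = K·L = 1 × 1.55 = 1.550 m
P_cr = π²EI / L_e² = π² × 97.4×10⁹ × 9.108×10^-7 / 1.550² = 3.644×10^5 N

P_cr ≈ 364 kN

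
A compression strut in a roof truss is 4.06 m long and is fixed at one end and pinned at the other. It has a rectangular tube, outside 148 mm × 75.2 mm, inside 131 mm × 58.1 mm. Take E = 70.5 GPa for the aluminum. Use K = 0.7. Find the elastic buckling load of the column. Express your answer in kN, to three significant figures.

Weak-axis I_min = (h_o·b_o³ − h_i·b_i³)/12 with b_o = 75.2, b_i = 58.10 mm (shorter outer/inner sides).
I_min = (148×75.2³ − 131.0×58.10³)/12 = 3.104×10^6 mm⁴
I = 3.104×10^6 mm⁴ = 3.104×10^-6 m⁴
Effective length L_e = K·L = 0.7 × 4.06 = 2.842 m
P_cr = π²EI / L_e² = π² × 70.5×10⁹ × 3.104×10^-6 / 2.842² = 2.674×10^5 N

P_cr ≈ 267 kN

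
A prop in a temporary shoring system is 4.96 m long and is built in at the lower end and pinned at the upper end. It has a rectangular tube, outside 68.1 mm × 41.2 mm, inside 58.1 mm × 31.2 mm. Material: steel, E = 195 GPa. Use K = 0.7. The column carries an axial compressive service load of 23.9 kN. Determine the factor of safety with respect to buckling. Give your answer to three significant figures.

Weak-axis I_min = (h_o·b_o³ − h_i·b_i³)/12 with b_o = 41.2, b_i = 31.20 mm (shorter outer/inner sides).
I_min = (68.1×41.2³ − 58.10×31.20³)/12 = 2.498×10^5 mm⁴
I = 2.498×10^5 mm⁴ = 2.498×10^-7 m⁴
Effective length L_e = K·L = 0.7 × 4.96 = 3.472 m
P_cr = π²EI / L_e² = π² × 195×10⁹ × 2.498×10^-7 / 3.472² = 3.989×10^4 N
Factor of safety n = P_cr / P = 39.886 / 23.9 = 1.67

n ≈ 1.67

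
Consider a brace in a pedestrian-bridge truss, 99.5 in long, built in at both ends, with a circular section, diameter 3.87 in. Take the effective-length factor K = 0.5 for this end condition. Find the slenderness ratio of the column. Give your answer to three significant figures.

λ ≈ 51.4

For a solid circle r = d/4 = 3.87/4 = 0.9675 in
L_e = K·L = 0.5 × 99.5 = 49.75 in
λ = L_e / r_min = 49.750 / 0.9675 = 51.4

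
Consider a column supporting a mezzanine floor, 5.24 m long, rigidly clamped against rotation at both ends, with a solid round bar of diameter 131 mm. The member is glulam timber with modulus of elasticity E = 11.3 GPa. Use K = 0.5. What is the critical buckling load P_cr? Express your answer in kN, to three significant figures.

P_cr ≈ 235 kN

I = πd⁴/64 = π×131⁴/64 = 1.446×10^7 mm⁴
I = 1.446×10^7 mm⁴ = 1.446×10^-5 m⁴
Effective length L_e = K·L = 0.5 × 5.24 = 2.620 m
P_cr = π²EI / L_e² = π² × 11.3×10⁹ × 1.446×10^-5 / 2.620² = 2.349×10^5 N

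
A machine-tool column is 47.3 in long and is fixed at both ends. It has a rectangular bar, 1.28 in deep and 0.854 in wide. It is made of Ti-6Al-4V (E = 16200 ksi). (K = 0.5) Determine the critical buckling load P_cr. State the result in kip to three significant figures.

Buckling occurs about the weak axis: I_min = h·b³/12 with b = 0.854 in (the shorter side).
I_min = 1.28×0.854³/12 = 6.644×10^-2 in⁴
Effective length L_e = K·L = 0.5 × 47.3 = 23.65 in
P_cr = π²EI / L_e² = π² × 16200×10³ × 6.644×10^-2 / 23.65² = 1.899×10^4 lb

P_cr ≈ 19.0 kip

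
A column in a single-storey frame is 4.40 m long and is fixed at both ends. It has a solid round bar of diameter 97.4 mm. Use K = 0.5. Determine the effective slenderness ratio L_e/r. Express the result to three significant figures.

I = πd⁴/64 = π×97.4⁴/64 = 4.418×10^6 mm⁴
A = 7.451×10^3 mm²;  r_min = √(I/A) = √(4.418×10^6/7.451×10^3) = 24.35 mm
L_e = K·L = 0.5 × 4.40 m = 2.200 m = 2200.0 mm
λ = L_e / r_min = 2200.0 / 24.35 = 90.3

λ ≈ 90.3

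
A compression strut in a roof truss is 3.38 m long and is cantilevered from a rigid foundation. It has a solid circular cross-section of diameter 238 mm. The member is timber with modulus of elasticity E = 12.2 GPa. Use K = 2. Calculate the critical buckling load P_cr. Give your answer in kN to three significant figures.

P_cr ≈ 415 kN

I = πd⁴/64 = π×238⁴/64 = 1.575×10^8 mm⁴
I = 1.575×10^8 mm⁴ = 1.575×10^-4 m⁴
Effective length L_e = K·L = 2 × 3.38 = 6.760 m
P_cr = π²EI / L_e² = π² × 12.2×10⁹ × 1.575×10^-4 / 6.760² = 4.150×10^5 N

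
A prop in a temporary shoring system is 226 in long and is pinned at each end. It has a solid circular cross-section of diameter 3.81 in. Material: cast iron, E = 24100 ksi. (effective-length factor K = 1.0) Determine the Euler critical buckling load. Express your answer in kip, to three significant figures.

I = πd⁴/64 = π×3.81⁴/64 = 10.34 in⁴
Effective length L_e = K·L = 1 × 226 = 226.0 in
P_cr = π²EI / L_e² = π² × 24100×10³ × 10.34 / 226.0² = 4.817×10^4 lb

P_cr ≈ 48.2 kip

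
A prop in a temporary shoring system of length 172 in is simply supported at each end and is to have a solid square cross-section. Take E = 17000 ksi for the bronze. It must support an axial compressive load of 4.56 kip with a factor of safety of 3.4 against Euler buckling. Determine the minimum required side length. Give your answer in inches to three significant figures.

a ≈ 2.39 in

Required P_cr = n·P = 3.4 × 4.56 = 15.50 kip
L_e = K·L = 1 × 172 = 172.0 in
Required I = P_cr·L_e²/(π²E) = 1.550×10^4 × 172.0² / (π² × 1.70×10^7) = 2.734 in⁴
Solid square: I = a⁴/12  ⇒  a = (12I)^(1/4) = (12×2.734)^(1/4) = 2.39 in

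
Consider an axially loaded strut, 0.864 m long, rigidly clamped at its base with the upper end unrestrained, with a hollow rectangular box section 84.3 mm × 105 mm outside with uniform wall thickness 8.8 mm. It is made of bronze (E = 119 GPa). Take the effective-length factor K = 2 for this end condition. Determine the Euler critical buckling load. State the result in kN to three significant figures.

P_cr ≈ 1210 kN

Inner dimensions: h_i = 105 − 2×8.8 = 87.40 mm, b_i = 84.3 − 2×8.8 = 66.70 mm
Weak-axis I_min = (h_o·b_o³ − h_i·b_i³)/12 with b_o = 84.3, b_i = 66.70 mm (shorter outer/inner sides).
I_min = (105×84.3³ − 87.40×66.70³)/12 = 3.081×10^6 mm⁴
I = 3.081×10^6 mm⁴ = 3.081×10^-6 m⁴
Effective length L_e = K·L = 2 × 0.864 = 1.728 m
P_cr = π²EI / L_e² = π² × 119×10⁹ × 3.081×10^-6 / 1.728² = 1.212×10^6 N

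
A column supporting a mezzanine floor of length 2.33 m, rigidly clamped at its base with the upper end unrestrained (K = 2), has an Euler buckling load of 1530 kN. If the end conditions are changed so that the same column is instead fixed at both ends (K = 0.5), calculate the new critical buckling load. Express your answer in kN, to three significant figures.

P_cr ∝ 1/K², so P_cr,new = P_cr,old × (K_old/K_new)² = 1530 × (2/0.5)²
= 1530 × 16.00 = 24500 kN

P_cr ≈ 24500 kN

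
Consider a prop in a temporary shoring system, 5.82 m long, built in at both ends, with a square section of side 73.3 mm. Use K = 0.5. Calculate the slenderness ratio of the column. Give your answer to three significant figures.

I = a⁴/12 = 73.3⁴/12 = 2.406×10^6 mm⁴
A = 5.373×10^3 mm²;  r_min = √(I/A) = √(2.406×10^6/5.373×10^3) = 21.16 mm
L_e = K·L = 0.5 × 5.82 m = 2.910 m = 2910.0 mm
λ = L_e / r_min = 2910.0 / 21.16 = 138

λ ≈ 138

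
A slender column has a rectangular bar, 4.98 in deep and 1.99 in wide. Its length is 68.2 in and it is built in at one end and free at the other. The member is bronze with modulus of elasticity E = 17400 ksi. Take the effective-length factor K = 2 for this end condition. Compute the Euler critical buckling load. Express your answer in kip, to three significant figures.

Buckling occurs about the weak axis: I_min = h·b³/12 with b = 1.99 in (the shorter side).
I_min = 4.98×1.99³/12 = 3.270 in⁴
Effective length L_e = K·L = 2 × 68.2 = 136.4 in
P_cr = π²EI / L_e² = π² × 17400×10³ × 3.270 / 136.4² = 3.019×10^4 lb

P_cr ≈ 30.2 kip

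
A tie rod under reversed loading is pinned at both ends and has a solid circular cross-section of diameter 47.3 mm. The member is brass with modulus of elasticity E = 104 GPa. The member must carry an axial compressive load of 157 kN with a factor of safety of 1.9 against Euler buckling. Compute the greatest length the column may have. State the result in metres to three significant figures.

L_max ≈ 0.919 m

I = πd⁴/64 = π×47.3⁴/64 = 2.457×10^5 mm⁴
I = 2.457×10^-7 m⁴
Required critical load P_cr = n·P = 1.9 × 157 = 298.3 kN = 2.983×10^5 N
From P_cr = π²EI/(K·L)²:  L = (1/K)·√(π²EI/P_cr) = (1/1)·√(π²×1.04×10^11×2.457×10^-7/2.983×10^5)
L = 0.919 m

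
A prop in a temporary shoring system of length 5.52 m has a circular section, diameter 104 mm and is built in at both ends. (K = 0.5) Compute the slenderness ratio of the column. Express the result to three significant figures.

λ ≈ 106

I = πd⁴/64 = π×104⁴/64 = 5.743×10^6 mm⁴
A = 8.495×10^3 mm²;  r_min = √(I/A) = √(5.743×10^6/8.495×10^3) = 26.00 mm
L_e = K·L = 0.5 × 5.52 m = 2.760 m = 2760.0 mm
λ = L_e / r_min = 2760.0 / 26.00 = 106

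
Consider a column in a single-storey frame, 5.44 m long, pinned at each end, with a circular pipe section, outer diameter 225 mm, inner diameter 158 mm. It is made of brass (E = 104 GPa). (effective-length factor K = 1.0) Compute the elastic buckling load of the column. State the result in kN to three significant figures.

d_o = 225 mm, d_i = 158 mm
I = π(d_o⁴ − d_i⁴)/64 = π(225⁴ − 158.0⁴)/64 = 9.521×10^7 mm⁴
I = 9.521×10^7 mm⁴ = 9.521×10^-5 m⁴
Effective length L_e = K·L = 1 × 5.44 = 5.440 m
P_cr = π²EI / L_e² = π² × 104×10⁹ × 9.521×10^-5 / 5.440² = 3.302×10^6 N

P_cr ≈ 3300 kN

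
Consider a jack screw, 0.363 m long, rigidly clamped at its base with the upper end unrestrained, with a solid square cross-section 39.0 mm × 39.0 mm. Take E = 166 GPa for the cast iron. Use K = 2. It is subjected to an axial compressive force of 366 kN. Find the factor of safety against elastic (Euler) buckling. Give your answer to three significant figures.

I = a⁴/12 = 39.0⁴/12 = 1.928×10^5 mm⁴
I = 1.928×10^5 mm⁴ = 1.928×10^-7 m⁴
Effective length L_e = K·L = 2 × 0.363 = 0.7260 m
P_cr = π²EI / L_e² = π² × 166×10⁹ × 1.928×10^-7 / 0.7260² = 5.993×10^5 N
Factor of safety n = P_cr / P = 599.26 / 366 = 1.64

n ≈ 1.64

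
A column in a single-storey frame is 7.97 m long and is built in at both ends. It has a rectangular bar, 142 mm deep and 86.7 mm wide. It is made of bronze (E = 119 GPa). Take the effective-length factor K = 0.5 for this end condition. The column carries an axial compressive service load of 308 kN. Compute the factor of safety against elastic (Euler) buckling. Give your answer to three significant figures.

n ≈ 1.85

Buckling occurs about the weak axis: I_min = h·b³/12 with b = 86.7 mm (the shorter side).
I_min = 142×86.7³/12 = 7.712×10^6 mm⁴
I = 7.712×10^6 mm⁴ = 7.712×10^-6 m⁴
Effective length L_e = K·L = 0.5 × 7.97 = 3.985 m
P_cr = π²EI / L_e² = π² × 119×10⁹ × 7.712×10^-6 / 3.985² = 5.704×10^5 N
Factor of safety n = P_cr / P = 570.37 / 308 = 1.85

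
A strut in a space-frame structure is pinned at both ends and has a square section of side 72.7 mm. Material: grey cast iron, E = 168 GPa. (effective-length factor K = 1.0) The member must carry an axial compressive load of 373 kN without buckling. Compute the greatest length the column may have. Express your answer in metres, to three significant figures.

L_max ≈ 3.22 m

I = a⁴/12 = 72.7⁴/12 = 2.328×10^6 mm⁴
I = 2.328×10^-6 m⁴
At the buckling limit P_cr = P = 3.730×10^5 N
From P_cr = π²EI/(K·L)²:  L = (1/K)·√(π²EI/P_cr) = (1/1)·√(π²×1.68×10^11×2.328×10^-6/3.730×10^5)
L = 3.22 m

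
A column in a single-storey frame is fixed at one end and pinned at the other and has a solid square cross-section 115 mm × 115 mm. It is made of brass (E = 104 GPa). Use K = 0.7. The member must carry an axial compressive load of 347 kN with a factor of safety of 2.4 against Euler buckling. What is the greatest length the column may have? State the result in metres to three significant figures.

L_max ≈ 6.05 m

I = a⁴/12 = 115⁴/12 = 1.458×10^7 mm⁴
I = 1.458×10^-5 m⁴
Required critical load P_cr = n·P = 2.4 × 347 = 832.8 kN = 8.328×10^5 N
From P_cr = π²EI/(K·L)²:  L = (1/K)·√(π²EI/P_cr) = (1/0.7)·√(π²×1.04×10^11×1.458×10^-5/8.328×10^5)
L = 6.05 m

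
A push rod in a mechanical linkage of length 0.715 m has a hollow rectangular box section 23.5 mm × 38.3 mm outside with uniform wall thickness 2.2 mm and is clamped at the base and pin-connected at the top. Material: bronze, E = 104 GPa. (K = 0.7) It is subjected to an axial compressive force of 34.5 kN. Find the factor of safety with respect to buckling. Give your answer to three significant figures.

n ≈ 2.58

Inner dimensions: h_i = 38.3 − 2×2.2 = 33.90 mm, b_i = 23.5 − 2×2.2 = 19.10 mm
Weak-axis I_min = (h_o·b_o³ − h_i·b_i³)/12 with b_o = 23.5, b_i = 19.10 mm (shorter outer/inner sides).
I_min = (38.3×23.5³ − 33.90×19.10³)/12 = 2.174×10^4 mm⁴
I = 2.174×10^4 mm⁴ = 2.174×10^-8 m⁴
Effective length L_e = K·L = 0.7 × 0.715 = 0.5005 m
P_cr = π²EI / L_e² = π² × 104×10⁹ × 2.174×10^-8 / 0.5005² = 8.907×10^4 N
Factor of safety n = P_cr / P = 89.068 / 34.5 = 2.58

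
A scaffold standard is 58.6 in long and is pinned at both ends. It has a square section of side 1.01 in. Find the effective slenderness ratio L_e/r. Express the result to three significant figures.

λ ≈ 201

I = a⁴/12 = 1.01⁴/12 = 8.672×10^-2 in⁴
A = 1.020 in²;  r_min = √(I/A) = √(8.672×10^-2/1.020) = 0.2916 in
L_e = K·L = 1 × 58.6 = 58.60 in
λ = L_e / r_min = 58.600 / 0.2916 = 201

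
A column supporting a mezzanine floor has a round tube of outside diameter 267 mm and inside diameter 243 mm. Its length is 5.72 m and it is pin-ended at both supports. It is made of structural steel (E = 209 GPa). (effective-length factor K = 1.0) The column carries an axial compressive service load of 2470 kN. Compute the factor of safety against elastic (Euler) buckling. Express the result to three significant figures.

n ≈ 2.00

d_o = 267 mm, d_i = 243 mm
I = π(d_o⁴ − d_i⁴)/64 = π(267⁴ − 243.0⁴)/64 = 7.831×10^7 mm⁴
I = 7.831×10^7 mm⁴ = 7.831×10^-5 m⁴
Effective length L_e = K·L = 1 × 5.72 = 5.720 m
P_cr = π²EI / L_e² = π² × 209×10⁹ × 7.831×10^-5 / 5.720² = 4.937×10^6 N
Factor of safety n = P_cr / P = 4937.2 / 2470 = 2.00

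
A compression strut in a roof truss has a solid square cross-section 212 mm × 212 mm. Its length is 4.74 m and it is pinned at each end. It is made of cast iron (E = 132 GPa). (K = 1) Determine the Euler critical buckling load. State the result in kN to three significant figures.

P_cr ≈ 9760 kN

I = a⁴/12 = 212⁴/12 = 1.683×10^8 mm⁴
I = 1.683×10^8 mm⁴ = 1.683×10^-4 m⁴
Effective length L_e = K·L = 1 × 4.74 = 4.740 m
P_cr = π²EI / L_e² = π² × 132×10⁹ × 1.683×10^-4 / 4.740² = 9.761×10^6 N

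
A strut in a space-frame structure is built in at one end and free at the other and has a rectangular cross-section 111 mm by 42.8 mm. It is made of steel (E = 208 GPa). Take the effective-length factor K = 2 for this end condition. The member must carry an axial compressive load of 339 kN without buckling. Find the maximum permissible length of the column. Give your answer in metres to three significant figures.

Buckling occurs about the weak axis: I_min = h·b³/12 with b = 42.8 mm (the shorter side).
I_min = 111×42.8³/12 = 7.252×10^5 mm⁴
I = 7.252×10^-7 m⁴
At the buckling limit P_cr = P = 3.390×10^5 N
From P_cr = π²EI/(K·L)²:  L = (1/K)·√(π²EI/P_cr) = (1/2)·√(π²×2.08×10^11×7.252×10^-7/3.390×10^5)
L = 1.05 m

L_max ≈ 1.05 m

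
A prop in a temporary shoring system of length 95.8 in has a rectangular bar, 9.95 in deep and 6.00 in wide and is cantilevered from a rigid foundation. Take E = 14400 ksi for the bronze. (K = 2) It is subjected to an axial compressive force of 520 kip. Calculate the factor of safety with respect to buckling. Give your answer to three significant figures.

n ≈ 1.33

Buckling occurs about the weak axis: I_min = h·b³/12 with b = 6.00 in (the shorter side).
I_min = 9.95×6.00³/12 = 179.1 in⁴
Effective length L_e = K·L = 2 × 95.8 = 191.6 in
P_cr = π²EI / L_e² = π² × 14400×10³ × 179.1 / 191.6² = 6.934×10^5 lb
Factor of safety n = P_cr / P = 693.37 / 520 = 1.33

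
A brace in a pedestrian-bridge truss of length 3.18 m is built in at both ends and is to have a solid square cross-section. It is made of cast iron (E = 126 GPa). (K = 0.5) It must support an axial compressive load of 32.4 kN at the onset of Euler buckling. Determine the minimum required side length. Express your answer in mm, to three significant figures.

L_e = K·L = 0.5 × 3.18 = 1.590 m
Required I = P_cr·L_e²/(π²E) = 3.240×10^4 × 1.590² / (π² × 1.26×10^11) = 6.587×10^-8 m⁴
I_req = 6.587×10^4 mm⁴
Solid square: I = a⁴/12  ⇒  a = (12I)^(1/4) = (12×6.587×10^4)^(1/4) = 29.8 mm

a ≈ 29.8 mm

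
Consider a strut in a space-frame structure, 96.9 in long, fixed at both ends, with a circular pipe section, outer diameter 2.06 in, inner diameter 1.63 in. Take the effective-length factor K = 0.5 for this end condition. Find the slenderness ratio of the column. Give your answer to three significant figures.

d_o = 2.06 in, d_i = 1.63 in
I = π(d_o⁴ − d_i⁴)/64 = π(2.06⁴ − 1.630⁴)/64 = 0.5375 in⁴
A = 1.246 in²;  r_min = √(I/A) = √(0.5375/1.246) = 0.6567 in
L_e = K·L = 0.5 × 96.9 = 48.45 in
λ = L_e / r_min = 48.450 / 0.6567 = 73.8

λ ≈ 73.8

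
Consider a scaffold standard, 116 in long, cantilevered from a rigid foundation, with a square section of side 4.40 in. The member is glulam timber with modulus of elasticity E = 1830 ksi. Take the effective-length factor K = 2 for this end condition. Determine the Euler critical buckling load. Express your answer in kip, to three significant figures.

P_cr ≈ 10.5 kip

I = a⁴/12 = 4.40⁴/12 = 31.23 in⁴
Effective length L_e = K·L = 2 × 116 = 232.0 in
P_cr = π²EI / L_e² = π² × 1830×10³ × 31.23 / 232.0² = 1.048×10^4 lb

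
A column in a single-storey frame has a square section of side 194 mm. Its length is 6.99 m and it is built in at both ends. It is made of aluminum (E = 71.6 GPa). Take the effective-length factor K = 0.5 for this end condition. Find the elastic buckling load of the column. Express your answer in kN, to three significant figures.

P_cr ≈ 6830 kN

I = a⁴/12 = 194⁴/12 = 1.180×10^8 mm⁴
I = 1.180×10^8 mm⁴ = 1.180×10^-4 m⁴
Effective length L_e = K·L = 0.5 × 6.99 = 3.495 m
P_cr = π²EI / L_e² = π² × 71.6×10⁹ × 1.180×10^-4 / 3.495² = 6.829×10^6 N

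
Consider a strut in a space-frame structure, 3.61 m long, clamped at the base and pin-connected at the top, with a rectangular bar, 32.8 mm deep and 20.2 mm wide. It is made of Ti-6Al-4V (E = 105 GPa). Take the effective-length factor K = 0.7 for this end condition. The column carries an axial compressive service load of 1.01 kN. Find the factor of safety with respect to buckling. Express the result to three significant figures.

n ≈ 3.62

Buckling occurs about the weak axis: I_min = h·b³/12 with b = 20.2 mm (the shorter side).
I_min = 32.8×20.2³/12 = 2.253×10^4 mm⁴
I = 2.253×10^4 mm⁴ = 2.253×10^-8 m⁴
Effective length L_e = K·L = 0.7 × 3.61 = 2.527 m
P_cr = π²EI / L_e² = π² × 105×10⁹ × 2.253×10^-8 / 2.527² = 3.656×10^3 N
Factor of safety n = P_cr / P = 3.6562 / 1.01 = 3.62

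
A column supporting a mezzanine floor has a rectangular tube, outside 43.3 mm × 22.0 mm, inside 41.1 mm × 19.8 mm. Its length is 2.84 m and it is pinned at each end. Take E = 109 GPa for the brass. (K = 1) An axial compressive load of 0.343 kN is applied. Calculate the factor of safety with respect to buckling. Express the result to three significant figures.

n ≈ 4.60

Weak-axis I_min = (h_o·b_o³ − h_i·b_i³)/12 with b_o = 22.0, b_i = 19.80 mm (shorter outer/inner sides).
I_min = (43.3×22.0³ − 41.10×19.80³)/12 = 1.184×10^4 mm⁴
I = 1.184×10^4 mm⁴ = 1.184×10^-8 m⁴
Effective length L_e = K·L = 1 × 2.84 = 2.840 m
P_cr = π²EI / L_e² = π² × 109×10⁹ × 1.184×10^-8 / 2.840² = 1.579×10^3 N
Factor of safety n = P_cr / P = 1.5786 / 0.343 = 4.60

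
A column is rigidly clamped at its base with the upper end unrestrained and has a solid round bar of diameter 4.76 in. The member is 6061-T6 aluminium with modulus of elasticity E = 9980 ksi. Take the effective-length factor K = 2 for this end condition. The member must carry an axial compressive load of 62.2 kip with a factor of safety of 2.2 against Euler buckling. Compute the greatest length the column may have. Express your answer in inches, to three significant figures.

I = πd⁴/64 = π×4.76⁴/64 = 25.20 in⁴
Required critical load P_cr = n·P = 2.2 × 62.2 = 136.8 kip = 1.368×10^5 lb
From P_cr = π²EI/(K·L)²:  L = (1/K)·√(π²EI/P_cr) = (1/2)·√(π²×9.98×10^6×25.20/1.368×10^5)
L = 67.3 in

L_max ≈ 67.3 in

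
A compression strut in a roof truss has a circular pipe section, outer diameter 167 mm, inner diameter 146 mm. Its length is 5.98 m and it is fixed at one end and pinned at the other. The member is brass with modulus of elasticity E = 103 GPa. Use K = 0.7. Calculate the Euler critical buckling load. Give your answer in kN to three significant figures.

P_cr ≈ 921 kN

d_o = 167 mm, d_i = 146 mm
I = π(d_o⁴ − d_i⁴)/64 = π(167⁴ − 146.0⁴)/64 = 1.588×10^7 mm⁴
I = 1.588×10^7 mm⁴ = 1.588×10^-5 m⁴
Effective length L_e = K·L = 0.7 × 5.98 = 4.186 m
P_cr = π²EI / L_e² = π² × 103×10⁹ × 1.588×10^-5 / 4.186² = 9.210×10^5 N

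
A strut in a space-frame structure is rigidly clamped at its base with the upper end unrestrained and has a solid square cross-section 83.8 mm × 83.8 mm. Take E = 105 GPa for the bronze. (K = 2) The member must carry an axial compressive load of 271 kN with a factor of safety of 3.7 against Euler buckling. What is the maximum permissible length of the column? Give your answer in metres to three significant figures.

L_max ≈ 1.03 m

I = a⁴/12 = 83.8⁴/12 = 4.110×10^6 mm⁴
I = 4.110×10^-6 m⁴
Required critical load P_cr = n·P = 3.7 × 271 = 1003 kN = 1.003×10^6 N
From P_cr = π²EI/(K·L)²:  L = (1/K)·√(π²EI/P_cr) = (1/2)·√(π²×1.05×10^11×4.110×10^-6/1.003×10^6)
L = 1.03 m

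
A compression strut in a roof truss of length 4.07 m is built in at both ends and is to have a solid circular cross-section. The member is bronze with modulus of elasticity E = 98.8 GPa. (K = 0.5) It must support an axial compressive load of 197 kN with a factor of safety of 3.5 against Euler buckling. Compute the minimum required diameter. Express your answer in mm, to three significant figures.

d ≈ 87.9 mm

Required P_cr = n·P = 3.5 × 197 = 689.5 kN
L_e = K·L = 0.5 × 4.07 = 2.035 m
Required I = P_cr·L_e²/(π²E) = 6.895×10^5 × 2.035² / (π² × 9.88×10^10) = 2.928×10^-6 m⁴
I_req = 2.928×10^6 mm⁴
Solid circle: I = πd⁴/64  ⇒  d = (64I/π)^(1/4) = (64×2.928×10^6/π)^(1/4) = 87.9 mm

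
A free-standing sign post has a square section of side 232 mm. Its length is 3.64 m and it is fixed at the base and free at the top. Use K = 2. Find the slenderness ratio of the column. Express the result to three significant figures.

For a square r = a/√12 = 232/√12 = 66.97 mm
L_e = K·L = 2 × 3.64 m = 7.280 m = 7280.0 mm
λ = L_e / r_min = 7280.0 / 66.97 = 109

λ ≈ 109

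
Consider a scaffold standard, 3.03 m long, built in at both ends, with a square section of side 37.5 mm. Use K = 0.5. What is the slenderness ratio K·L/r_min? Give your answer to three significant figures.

λ ≈ 140

I = a⁴/12 = 37.5⁴/12 = 1.648×10^5 mm⁴
A = 1.406×10^3 mm²;  r_min = √(I/A) = √(1.648×10^5/1.406×10^3) = 10.83 mm
L_e = K·L = 0.5 × 3.03 m = 1.515 m = 1515.0 mm
λ = L_e / r_min = 1515.0 / 10.83 = 140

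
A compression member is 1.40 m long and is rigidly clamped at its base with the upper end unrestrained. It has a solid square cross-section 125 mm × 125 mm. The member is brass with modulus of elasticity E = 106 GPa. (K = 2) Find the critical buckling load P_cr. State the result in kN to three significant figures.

P_cr ≈ 2710 kN

I = a⁴/12 = 125⁴/12 = 2.035×10^7 mm⁴
I = 2.035×10^7 mm⁴ = 2.035×10^-5 m⁴
Effective length L_e = K·L = 2 × 1.40 = 2.800 m
P_cr = π²EI / L_e² = π² × 106×10⁹ × 2.035×10^-5 / 2.800² = 2.715×10^6 N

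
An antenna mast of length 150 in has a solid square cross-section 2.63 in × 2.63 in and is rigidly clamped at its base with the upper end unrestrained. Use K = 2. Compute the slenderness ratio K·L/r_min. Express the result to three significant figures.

λ ≈ 395

I = a⁴/12 = 2.63⁴/12 = 3.987 in⁴
A = 6.917 in²;  r_min = √(I/A) = √(3.987/6.917) = 0.7592 in
L_e = K·L = 2 × 150 = 300.0 in
λ = L_e / r_min = 300.00 / 0.7592 = 395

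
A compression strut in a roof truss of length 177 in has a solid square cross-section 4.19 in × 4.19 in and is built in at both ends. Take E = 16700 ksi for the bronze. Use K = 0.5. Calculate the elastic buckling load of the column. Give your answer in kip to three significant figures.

I = a⁴/12 = 4.19⁴/12 = 25.68 in⁴
Effective length L_e = K·L = 0.5 × 177 = 88.50 in
P_cr = π²EI / L_e² = π² × 16700×10³ × 25.68 / 88.50² = 5.405×10^5 lb

P_cr ≈ 541 kip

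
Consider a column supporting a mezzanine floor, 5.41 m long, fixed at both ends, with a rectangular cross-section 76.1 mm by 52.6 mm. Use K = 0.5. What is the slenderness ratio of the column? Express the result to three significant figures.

λ ≈ 178

For a rectangle r_min = b/√12 = 52.6/√12 = 15.18 mm
L_e = K·L = 0.5 × 5.41 m = 2.705 m = 2705.0 mm
λ = L_e / r_min = 2705.0 / 15.18 = 178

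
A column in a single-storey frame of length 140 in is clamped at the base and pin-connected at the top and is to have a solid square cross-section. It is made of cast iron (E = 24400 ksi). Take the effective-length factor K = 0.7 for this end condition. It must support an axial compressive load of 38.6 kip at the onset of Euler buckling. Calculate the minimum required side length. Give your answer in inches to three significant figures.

a ≈ 2.07 in

L_e = K·L = 0.7 × 140 = 98.00 in
Required I = P_cr·L_e²/(π²E) = 3.860×10^4 × 98.00² / (π² × 2.44×10^7) = 1.539 in⁴
Solid square: I = a⁴/12  ⇒  a = (12I)^(1/4) = (12×1.539)^(1/4) = 2.07 in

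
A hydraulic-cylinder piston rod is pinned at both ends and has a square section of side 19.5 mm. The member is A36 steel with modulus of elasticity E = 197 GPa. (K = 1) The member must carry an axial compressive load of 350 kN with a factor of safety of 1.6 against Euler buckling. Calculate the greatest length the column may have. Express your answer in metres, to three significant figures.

I = a⁴/12 = 19.5⁴/12 = 1.205×10^4 mm⁴
I = 1.205×10^-8 m⁴
Required critical load P_cr = n·P = 1.6 × 350 = 560.0 kN = 5.600×10^5 N
From P_cr = π²EI/(K·L)²:  L = (1/K)·√(π²EI/P_cr) = (1/1)·√(π²×1.97×10^11×1.205×10^-8/5.600×10^5)
L = 0.205 m

L_max ≈ 0.205 m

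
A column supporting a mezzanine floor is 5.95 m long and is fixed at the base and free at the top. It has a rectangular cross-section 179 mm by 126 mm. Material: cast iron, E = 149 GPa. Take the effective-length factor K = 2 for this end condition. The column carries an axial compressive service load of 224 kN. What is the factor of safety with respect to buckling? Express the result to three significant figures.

Buckling occurs about the weak axis: I_min = h·b³/12 with b = 126 mm (the shorter side).
I_min = 179×126³/12 = 2.984×10^7 mm⁴
I = 2.984×10^7 mm⁴ = 2.984×10^-5 m⁴
Effective length L_e = K·L = 2 × 5.95 = 11.90 m
P_cr = π²EI / L_e² = π² × 149×10⁹ × 2.984×10^-5 / 11.90² = 3.099×10^5 N
Factor of safety n = P_cr / P = 309.87 / 224 = 1.38

n ≈ 1.38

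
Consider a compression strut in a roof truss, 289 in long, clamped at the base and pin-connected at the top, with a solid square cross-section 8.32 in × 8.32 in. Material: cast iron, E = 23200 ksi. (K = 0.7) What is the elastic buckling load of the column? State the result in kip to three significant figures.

P_cr ≈ 2230 kip

I = a⁴/12 = 8.32⁴/12 = 399.3 in⁴
Effective length L_e = K·L = 0.7 × 289 = 202.3 in
P_cr = π²EI / L_e² = π² × 23200×10³ × 399.3 / 202.3² = 2.234×10^6 lb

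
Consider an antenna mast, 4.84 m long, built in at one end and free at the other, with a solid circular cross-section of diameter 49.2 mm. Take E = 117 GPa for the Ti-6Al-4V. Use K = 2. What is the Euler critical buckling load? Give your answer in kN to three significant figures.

I = πd⁴/64 = π×49.2⁴/64 = 2.876×10^5 mm⁴
I = 2.876×10^5 mm⁴ = 2.876×10^-7 m⁴
Effective length L_e = K·L = 2 × 4.84 = 9.680 m
P_cr = π²EI / L_e² = π² × 117×10⁹ × 2.876×10^-7 / 9.680² = 3.545×10^3 N

P_cr ≈ 3.54 kN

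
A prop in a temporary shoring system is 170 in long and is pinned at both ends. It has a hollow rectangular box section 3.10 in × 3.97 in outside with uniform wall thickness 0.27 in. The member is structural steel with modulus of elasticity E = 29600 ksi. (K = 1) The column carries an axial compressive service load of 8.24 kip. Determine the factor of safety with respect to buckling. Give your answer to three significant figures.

Inner dimensions: h_i = 3.97 − 2×0.27 = 3.430 in, b_i = 3.10 − 2×0.27 = 2.560 in
Weak-axis I_min = (h_o·b_o³ − h_i·b_i³)/12 with b_o = 3.10, b_i = 2.560 in (shorter outer/inner sides).
I_min = (3.97×3.10³ − 3.430×2.560³)/12 = 5.060 in⁴
Effective length L_e = K·L = 1 × 170 = 170.0 in
P_cr = π²EI / L_e² = π² × 29600×10³ × 5.060 / 170.0² = 5.115×10^4 lb
Factor of safety n = P_cr / P = 51.154 / 8.24 = 6.21

n ≈ 6.21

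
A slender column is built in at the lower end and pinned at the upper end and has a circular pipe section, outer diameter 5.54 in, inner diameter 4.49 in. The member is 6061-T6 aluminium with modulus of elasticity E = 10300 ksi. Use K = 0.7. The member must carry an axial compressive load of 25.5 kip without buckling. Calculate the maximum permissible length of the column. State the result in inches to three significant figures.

d_o = 5.54 in, d_i = 4.49 in
I = π(d_o⁴ − d_i⁴)/64 = π(5.54⁴ − 4.490⁴)/64 = 26.29 in⁴
At the buckling limit P_cr = P = 2.550×10^4 lb
From P_cr = π²EI/(K·L)²:  L = (1/K)·√(π²EI/P_cr) = (1/0.7)·√(π²×1.03×10^7×26.29/2.550×10^4)
L = 462 in

L_max ≈ 462 in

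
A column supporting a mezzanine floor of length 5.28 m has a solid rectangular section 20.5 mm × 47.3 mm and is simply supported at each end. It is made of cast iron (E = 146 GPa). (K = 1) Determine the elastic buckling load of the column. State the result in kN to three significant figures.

Buckling occurs about the weak axis: I_min = h·b³/12 with b = 20.5 mm (the shorter side).
I_min = 47.3×20.5³/12 = 3.396×10^4 mm⁴
I = 3.396×10^4 mm⁴ = 3.396×10^-8 m⁴
Effective length L_e = K·L = 1 × 5.28 = 5.280 m
P_cr = π²EI / L_e² = π² × 146×10⁹ × 3.396×10^-8 / 5.280² = 1.755×10^3 N

P_cr ≈ 1.76 kN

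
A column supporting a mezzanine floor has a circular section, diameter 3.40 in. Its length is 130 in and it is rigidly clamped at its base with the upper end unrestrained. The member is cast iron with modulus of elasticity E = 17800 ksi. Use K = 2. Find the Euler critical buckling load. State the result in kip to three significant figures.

P_cr ≈ 17.0 kip

I = πd⁴/64 = π×3.40⁴/64 = 6.560 in⁴
Effective length L_e = K·L = 2 × 130 = 260.0 in
P_cr = π²EI / L_e² = π² × 17800×10³ × 6.560 / 260.0² = 1.705×10^4 lb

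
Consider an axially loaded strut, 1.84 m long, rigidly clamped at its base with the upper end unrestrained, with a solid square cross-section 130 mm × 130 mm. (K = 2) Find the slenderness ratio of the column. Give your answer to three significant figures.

λ ≈ 98.1

I = a⁴/12 = 130⁴/12 = 2.380×10^7 mm⁴
A = 1.690×10^4 mm²;  r_min = √(I/A) = √(2.380×10^7/1.690×10^4) = 37.53 mm
L_e = K·L = 2 × 1.84 m = 3.680 m = 3680.0 mm
λ = L_e / r_min = 3680.0 / 37.53 = 98.1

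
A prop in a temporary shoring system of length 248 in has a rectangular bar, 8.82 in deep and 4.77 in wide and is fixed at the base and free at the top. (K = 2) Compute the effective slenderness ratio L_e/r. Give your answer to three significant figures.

For a rectangle r_min = b/√12 = 4.77/√12 = 1.377 in
L_e = K·L = 2 × 248 = 496.0 in
λ = L_e / r_min = 496.00 / 1.377 = 360

λ ≈ 360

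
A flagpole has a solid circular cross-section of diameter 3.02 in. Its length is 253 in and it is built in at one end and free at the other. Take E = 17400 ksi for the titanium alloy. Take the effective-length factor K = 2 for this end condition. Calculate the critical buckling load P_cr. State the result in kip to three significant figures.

I = πd⁴/64 = π×3.02⁴/64 = 4.083 in⁴
Effective length L_e = K·L = 2 × 253 = 506.0 in
P_cr = π²EI / L_e² = π² × 17400×10³ × 4.083 / 506.0² = 2.739×10^3 lb

P_cr ≈ 2.74 kip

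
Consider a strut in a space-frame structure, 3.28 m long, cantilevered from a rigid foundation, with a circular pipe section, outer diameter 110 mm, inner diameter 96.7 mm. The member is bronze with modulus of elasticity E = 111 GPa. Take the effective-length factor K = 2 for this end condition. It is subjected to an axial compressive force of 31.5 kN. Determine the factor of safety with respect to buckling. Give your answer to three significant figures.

d_o = 110 mm, d_i = 96.7 mm
I = π(d_o⁴ − d_i⁴)/64 = π(110⁴ − 96.70⁴)/64 = 2.895×10^6 mm⁴
I = 2.895×10^6 mm⁴ = 2.895×10^-6 m⁴
Effective length L_e = K·L = 2 × 3.28 = 6.560 m
P_cr = π²EI / L_e² = π² × 111×10⁹ × 2.895×10^-6 / 6.560² = 7.369×10^4 N
Factor of safety n = P_cr / P = 73.692 / 31.5 = 2.34

n ≈ 2.34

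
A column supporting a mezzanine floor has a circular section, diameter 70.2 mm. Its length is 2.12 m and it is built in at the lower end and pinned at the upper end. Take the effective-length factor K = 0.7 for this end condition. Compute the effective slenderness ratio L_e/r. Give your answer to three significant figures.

I = πd⁴/64 = π×70.2⁴/64 = 1.192×10^6 mm⁴
A = 3.870×10^3 mm²;  r_min = √(I/A) = √(1.192×10^6/3.870×10^3) = 17.55 mm
L_e = K·L = 0.7 × 2.12 m = 1.484 m = 1484.0 mm
λ = L_e / r_min = 1484.0 / 17.55 = 84.6

λ ≈ 84.6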